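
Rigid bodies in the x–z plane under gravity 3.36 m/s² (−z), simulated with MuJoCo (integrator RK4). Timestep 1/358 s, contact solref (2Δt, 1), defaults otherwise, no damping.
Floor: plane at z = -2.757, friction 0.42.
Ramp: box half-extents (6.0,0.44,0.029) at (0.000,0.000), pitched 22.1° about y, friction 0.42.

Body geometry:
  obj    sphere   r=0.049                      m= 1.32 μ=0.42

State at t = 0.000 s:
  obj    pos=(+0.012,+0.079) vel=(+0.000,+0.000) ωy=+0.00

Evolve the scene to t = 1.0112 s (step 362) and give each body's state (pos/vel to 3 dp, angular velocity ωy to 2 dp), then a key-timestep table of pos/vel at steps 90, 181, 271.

State at t = 1.0112 s:
  obj    pos=(+0.440,-0.094) vel=(+0.846,-0.344) ωy=+18.63

Key-timestep trajectory:
   step    t(s)  obj.x    obj.z    obj.vx   obj.vz 
     90  0.2514   +0.039  +0.069  +0.210  -0.085
    181  0.5056   +0.119  +0.036  +0.423  -0.172
    271  0.7570   +0.252  -0.018  +0.633  -0.257


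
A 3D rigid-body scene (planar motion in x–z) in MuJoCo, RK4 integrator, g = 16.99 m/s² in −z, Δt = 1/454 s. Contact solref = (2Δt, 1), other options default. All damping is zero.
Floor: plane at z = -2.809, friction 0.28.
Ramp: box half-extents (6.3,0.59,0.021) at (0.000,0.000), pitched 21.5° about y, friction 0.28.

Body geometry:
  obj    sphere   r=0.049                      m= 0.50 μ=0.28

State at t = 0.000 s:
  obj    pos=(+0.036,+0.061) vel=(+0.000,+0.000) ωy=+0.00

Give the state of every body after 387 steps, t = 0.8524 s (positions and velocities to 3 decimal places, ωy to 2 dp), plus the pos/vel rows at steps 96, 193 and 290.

State at t = 0.8524 s:
  obj    pos=(+1.540,-0.531) vel=(+3.528,-1.390) ωy=+77.37

Key-timestep trajectory:
   step    t(s)  obj.x    obj.z    obj.vx   obj.vz 
     96  0.2115   +0.129  +0.025  +0.875  -0.345
    193  0.4251   +0.410  -0.086  +1.759  -0.693
    290  0.6388   +0.880  -0.272  +2.643  -1.041


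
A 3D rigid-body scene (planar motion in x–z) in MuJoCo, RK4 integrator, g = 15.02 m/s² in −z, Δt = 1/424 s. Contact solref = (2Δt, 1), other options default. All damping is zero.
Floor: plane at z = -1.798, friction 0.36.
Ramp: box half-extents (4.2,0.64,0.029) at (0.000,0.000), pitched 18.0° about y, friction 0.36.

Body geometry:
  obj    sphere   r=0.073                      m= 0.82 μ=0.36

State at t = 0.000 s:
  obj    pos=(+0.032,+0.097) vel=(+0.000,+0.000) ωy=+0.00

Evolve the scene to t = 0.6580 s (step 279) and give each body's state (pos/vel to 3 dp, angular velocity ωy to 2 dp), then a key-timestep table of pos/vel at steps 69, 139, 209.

State at t = 0.6580 s:
  obj    pos=(+0.715,-0.125) vel=(+2.075,-0.674) ωy=+29.88

Key-timestep trajectory:
   step    t(s)  obj.x    obj.z    obj.vx   obj.vz 
     69  0.1627   +0.074  +0.083  +0.513  -0.167
    139  0.3278   +0.201  +0.042  +1.034  -0.336
    209  0.4929   +0.415  -0.028  +1.554  -0.505


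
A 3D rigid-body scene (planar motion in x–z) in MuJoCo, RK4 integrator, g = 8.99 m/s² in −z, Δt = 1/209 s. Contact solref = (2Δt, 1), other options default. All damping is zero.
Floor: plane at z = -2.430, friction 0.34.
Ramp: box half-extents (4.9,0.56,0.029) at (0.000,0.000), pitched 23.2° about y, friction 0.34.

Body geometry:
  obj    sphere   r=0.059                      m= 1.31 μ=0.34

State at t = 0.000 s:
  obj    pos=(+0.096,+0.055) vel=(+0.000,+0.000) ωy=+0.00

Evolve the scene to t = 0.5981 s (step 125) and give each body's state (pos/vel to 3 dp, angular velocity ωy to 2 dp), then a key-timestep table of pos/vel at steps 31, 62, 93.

State at t = 0.5981 s:
  obj    pos=(+0.512,-0.124) vel=(+1.391,-0.596) ωy=+25.64

Key-timestep trajectory:
   step    t(s)  obj.x    obj.z    obj.vx   obj.vz 
     31  0.1483   +0.122  +0.044  +0.345  -0.148
     62  0.2967   +0.198  +0.011  +0.690  -0.296
     93  0.4450   +0.326  -0.044  +1.035  -0.443


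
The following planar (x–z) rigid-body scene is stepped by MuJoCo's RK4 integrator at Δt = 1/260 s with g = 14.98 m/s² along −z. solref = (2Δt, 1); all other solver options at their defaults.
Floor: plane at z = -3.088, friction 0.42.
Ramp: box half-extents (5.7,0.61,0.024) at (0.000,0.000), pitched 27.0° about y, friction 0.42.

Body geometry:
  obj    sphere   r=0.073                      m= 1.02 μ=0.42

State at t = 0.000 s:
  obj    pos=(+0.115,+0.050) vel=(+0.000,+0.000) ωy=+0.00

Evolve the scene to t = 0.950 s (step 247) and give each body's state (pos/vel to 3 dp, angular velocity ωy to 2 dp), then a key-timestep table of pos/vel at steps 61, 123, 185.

State at t = 0.950 s:
  obj    pos=(+2.068,-0.945) vel=(+4.112,-2.095) ωy=+63.21

Key-timestep trajectory:
   step    t(s)  obj.x    obj.z    obj.vx   obj.vz 
     61  0.2346   +0.234  -0.011  +1.016  -0.517
    123  0.4731   +0.600  -0.197  +2.048  -1.043
    185  0.7115   +1.211  -0.508  +3.080  -1.569


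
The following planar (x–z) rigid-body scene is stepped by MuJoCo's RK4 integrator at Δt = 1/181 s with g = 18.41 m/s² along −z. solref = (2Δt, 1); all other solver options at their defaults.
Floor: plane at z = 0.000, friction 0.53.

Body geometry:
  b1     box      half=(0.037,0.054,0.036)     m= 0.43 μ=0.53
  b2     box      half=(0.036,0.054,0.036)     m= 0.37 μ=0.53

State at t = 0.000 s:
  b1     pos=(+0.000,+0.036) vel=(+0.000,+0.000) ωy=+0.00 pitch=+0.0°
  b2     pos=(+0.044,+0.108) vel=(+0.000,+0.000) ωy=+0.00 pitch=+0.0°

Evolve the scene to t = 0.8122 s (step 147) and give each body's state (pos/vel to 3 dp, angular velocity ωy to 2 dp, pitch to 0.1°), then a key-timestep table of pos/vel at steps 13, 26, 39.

State at t = 0.8122 s:
  b1     pos=(+0.000,+0.036) vel=(+0.000,+0.000) ωy=+0.00 pitch=+0.0°
  b2     pos=(+0.087,+0.036) vel=(+0.000,+0.000) ωy=+0.00 pitch=+90.0°

Key-timestep trajectory:
   step    t(s)  b1.x    b1.z    b1.vx   b1.vz   b2.x    b2.z    b2.vx   b2.vz 
     13  0.0718   +0.000  +0.036  -0.001  +0.001   +0.050  +0.106  +0.183  -0.065
     26  0.1436   +0.000  +0.036  +0.000  +0.000   +0.071  +0.087  +0.373  -0.662
     39  0.2155   +0.000  +0.036  +0.000  +0.000   +0.088  +0.033  -0.059  +0.161


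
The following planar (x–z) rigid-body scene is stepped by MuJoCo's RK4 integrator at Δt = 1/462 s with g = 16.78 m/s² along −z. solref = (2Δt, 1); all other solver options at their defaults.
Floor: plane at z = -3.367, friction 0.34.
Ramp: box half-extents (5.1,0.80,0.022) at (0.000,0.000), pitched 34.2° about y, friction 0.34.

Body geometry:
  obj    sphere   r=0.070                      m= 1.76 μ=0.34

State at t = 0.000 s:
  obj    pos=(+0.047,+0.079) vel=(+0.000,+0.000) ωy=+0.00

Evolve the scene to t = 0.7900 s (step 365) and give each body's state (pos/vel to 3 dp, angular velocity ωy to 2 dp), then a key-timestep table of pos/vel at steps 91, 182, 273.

State at t = 0.7900 s:
  obj    pos=(+1.786,-1.103) vel=(+4.402,-2.992) ωy=+76.03

Key-timestep trajectory:
   step    t(s)  obj.x    obj.z    obj.vx   obj.vz 
     91  0.1970   +0.155  +0.006  +1.098  -0.746
    182  0.3939   +0.480  -0.215  +2.195  -1.492
    273  0.5909   +1.020  -0.582  +3.293  -2.238


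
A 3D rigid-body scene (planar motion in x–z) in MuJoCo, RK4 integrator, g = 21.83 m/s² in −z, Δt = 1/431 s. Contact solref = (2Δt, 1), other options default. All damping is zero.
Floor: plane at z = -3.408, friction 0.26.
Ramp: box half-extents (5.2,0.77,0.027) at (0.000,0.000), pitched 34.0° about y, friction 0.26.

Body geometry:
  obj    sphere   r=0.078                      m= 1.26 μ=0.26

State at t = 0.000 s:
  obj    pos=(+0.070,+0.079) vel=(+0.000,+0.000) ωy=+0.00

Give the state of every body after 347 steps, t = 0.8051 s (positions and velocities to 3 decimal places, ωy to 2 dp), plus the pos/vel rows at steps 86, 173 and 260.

State at t = 0.8051 s:
  obj    pos=(+2.413,-1.501) vel=(+5.820,-3.926) ωy=+89.99

Key-timestep trajectory:
   step    t(s)  obj.x    obj.z    obj.vx   obj.vz 
     86  0.1995   +0.214  -0.018  +1.443  -0.973
    173  0.4014   +0.653  -0.314  +2.902  -1.957
    260  0.6032   +1.386  -0.808  +4.361  -2.942


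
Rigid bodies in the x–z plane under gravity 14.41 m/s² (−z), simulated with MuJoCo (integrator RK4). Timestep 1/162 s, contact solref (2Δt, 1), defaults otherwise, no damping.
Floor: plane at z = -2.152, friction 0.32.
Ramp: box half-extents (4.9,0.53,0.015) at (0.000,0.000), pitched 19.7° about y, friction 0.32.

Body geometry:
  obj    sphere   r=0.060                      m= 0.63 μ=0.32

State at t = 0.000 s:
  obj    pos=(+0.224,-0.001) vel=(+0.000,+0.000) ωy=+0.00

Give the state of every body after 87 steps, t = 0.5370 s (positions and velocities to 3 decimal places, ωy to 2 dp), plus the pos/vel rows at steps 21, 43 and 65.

State at t = 0.5370 s:
  obj    pos=(+0.695,-0.169) vel=(+1.754,-0.628) ωy=+31.04

Key-timestep trajectory:
   step    t(s)  obj.x    obj.z    obj.vx   obj.vz 
     21  0.1296   +0.252  -0.010  +0.424  -0.152
     43  0.2654   +0.339  -0.042  +0.867  -0.310
     65  0.4012   +0.487  -0.095  +1.311  -0.469


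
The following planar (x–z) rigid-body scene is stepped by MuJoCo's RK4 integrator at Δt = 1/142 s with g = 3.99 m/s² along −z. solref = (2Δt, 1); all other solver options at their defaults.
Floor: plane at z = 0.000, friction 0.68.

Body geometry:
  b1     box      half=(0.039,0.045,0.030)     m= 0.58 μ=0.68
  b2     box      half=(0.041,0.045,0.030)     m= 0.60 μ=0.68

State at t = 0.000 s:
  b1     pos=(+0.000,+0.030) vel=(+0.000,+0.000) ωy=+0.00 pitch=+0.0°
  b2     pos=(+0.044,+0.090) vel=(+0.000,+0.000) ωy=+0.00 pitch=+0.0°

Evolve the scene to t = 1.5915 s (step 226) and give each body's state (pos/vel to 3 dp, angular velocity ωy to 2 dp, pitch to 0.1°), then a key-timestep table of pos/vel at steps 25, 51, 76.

State at t = 1.5915 s:
  b1     pos=(+0.000,+0.030) vel=(+0.000,+0.000) ωy=+0.00 pitch=+0.0°
  b2     pos=(+0.081,+0.041) vel=(+0.000,+0.000) ωy=+0.00 pitch=+90.0°

Key-timestep trajectory:
   step    t(s)  b1.x    b1.z    b1.vx   b1.vz   b2.x    b2.z    b2.vx   b2.vz 
     25  0.1761   +0.000  +0.030  +0.000  +0.000   +0.050  +0.088  +0.077  -0.029
     51  0.3592   +0.000  +0.030  +0.000  +0.000   +0.073  +0.059  +0.148  -0.414
     76  0.5352   +0.000  +0.030  +0.000  +0.000   +0.084  +0.043  -0.058  -0.037


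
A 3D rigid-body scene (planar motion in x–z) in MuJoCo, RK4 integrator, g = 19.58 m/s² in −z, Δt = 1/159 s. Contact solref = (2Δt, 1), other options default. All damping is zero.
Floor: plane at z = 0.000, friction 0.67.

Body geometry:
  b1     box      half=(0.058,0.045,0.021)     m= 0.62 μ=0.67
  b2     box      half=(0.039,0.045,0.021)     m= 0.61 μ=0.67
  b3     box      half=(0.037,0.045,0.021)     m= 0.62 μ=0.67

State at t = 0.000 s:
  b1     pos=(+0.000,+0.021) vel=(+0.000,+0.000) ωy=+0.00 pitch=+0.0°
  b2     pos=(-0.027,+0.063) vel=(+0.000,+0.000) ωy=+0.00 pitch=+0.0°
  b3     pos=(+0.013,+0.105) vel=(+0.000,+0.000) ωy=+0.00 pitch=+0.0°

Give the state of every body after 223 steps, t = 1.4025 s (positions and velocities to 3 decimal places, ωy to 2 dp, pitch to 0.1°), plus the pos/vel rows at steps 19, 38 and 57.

State at t = 1.4025 s:
  b1     pos=(+0.000,+0.021) vel=(+0.000,+0.000) ωy=+0.00 pitch=+0.0°
  b2     pos=(-0.027,+0.063) vel=(+0.000,+0.000) ωy=+0.00 pitch=+0.0°
  b3     pos=(+0.108,+0.021) vel=(+0.000,+0.000) ωy=+0.00 pitch=+180.0°

Key-timestep trajectory:
   step    t(s)  b1.x    b1.z    b1.vx   b1.vz   b2.x    b2.z    b2.vx   b2.vz   b3.x    b3.z    b3.vx   b3.vz 
     19  0.1195   +0.000  +0.021  +0.000  +0.000   -0.027  +0.063  -0.001  +0.000   +0.017  +0.104  +0.104  -0.026
     38  0.2390   +0.000  +0.021  +0.001  +0.000   -0.027  +0.063  +0.002  +0.001   +0.051  +0.079  +0.446  +0.122
     57  0.3585   +0.000  +0.021  +0.000  +0.000   -0.027  +0.063  +0.000  +0.000   +0.109  +0.024  +0.386  -1.234


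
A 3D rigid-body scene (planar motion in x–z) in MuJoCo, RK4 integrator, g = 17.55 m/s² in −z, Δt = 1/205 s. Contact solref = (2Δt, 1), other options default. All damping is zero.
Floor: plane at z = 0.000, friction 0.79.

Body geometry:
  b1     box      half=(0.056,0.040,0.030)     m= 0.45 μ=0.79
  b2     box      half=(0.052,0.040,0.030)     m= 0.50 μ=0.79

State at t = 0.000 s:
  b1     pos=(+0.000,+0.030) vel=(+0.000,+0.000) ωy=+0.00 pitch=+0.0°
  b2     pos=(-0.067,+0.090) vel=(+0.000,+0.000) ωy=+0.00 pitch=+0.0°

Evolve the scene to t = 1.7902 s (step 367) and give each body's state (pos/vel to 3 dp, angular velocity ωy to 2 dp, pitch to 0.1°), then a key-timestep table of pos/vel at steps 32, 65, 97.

State at t = 1.7902 s:
  b1     pos=(+0.000,+0.030) vel=(+0.000,+0.000) ωy=+0.00 pitch=+0.0°
  b2     pos=(-0.118,+0.052) vel=(+0.000,+0.000) ωy=+0.00 pitch=-90.0°

Key-timestep trajectory:
   step    t(s)  b1.x    b1.z    b1.vx   b1.vz   b2.x    b2.z    b2.vx   b2.vz 
     32  0.1561   +0.000  +0.030  +0.000  +0.000   -0.098  +0.058  -0.472  +0.006
     65  0.3171   +0.000  +0.030  +0.000  +0.000   -0.133  +0.058  +0.072  -0.018
     97  0.4732   +0.000  +0.030  +0.000  +0.000   -0.116  +0.053  -0.186  -0.098


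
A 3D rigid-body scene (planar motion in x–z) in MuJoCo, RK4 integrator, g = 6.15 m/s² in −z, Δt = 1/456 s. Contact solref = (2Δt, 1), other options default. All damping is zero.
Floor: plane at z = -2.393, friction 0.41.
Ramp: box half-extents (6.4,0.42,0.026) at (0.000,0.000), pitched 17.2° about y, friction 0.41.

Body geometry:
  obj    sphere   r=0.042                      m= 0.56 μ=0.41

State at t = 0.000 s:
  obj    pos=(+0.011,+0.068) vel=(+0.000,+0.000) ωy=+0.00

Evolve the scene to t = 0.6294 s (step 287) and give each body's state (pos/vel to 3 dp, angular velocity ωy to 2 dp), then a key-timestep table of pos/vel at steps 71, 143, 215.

State at t = 0.6294 s:
  obj    pos=(+0.257,-0.008) vel=(+0.781,-0.242) ωy=+19.46

Key-timestep trajectory:
   step    t(s)  obj.x    obj.z    obj.vx   obj.vz 
     71  0.1557   +0.026  +0.063  +0.193  -0.060
    143  0.3136   +0.072  +0.049  +0.389  -0.120
    215  0.4715   +0.149  +0.025  +0.585  -0.181


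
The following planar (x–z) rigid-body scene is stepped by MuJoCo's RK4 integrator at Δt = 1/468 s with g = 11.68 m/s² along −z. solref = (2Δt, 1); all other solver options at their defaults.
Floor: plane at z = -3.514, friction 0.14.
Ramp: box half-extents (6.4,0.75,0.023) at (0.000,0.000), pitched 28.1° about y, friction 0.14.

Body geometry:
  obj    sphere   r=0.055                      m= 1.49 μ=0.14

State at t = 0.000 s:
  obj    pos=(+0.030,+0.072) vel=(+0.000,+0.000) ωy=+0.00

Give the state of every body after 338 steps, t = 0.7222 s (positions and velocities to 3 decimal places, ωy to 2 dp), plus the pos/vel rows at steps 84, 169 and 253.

State at t = 0.7222 s:
  obj    pos=(+0.966,-0.428) vel=(+2.594,-1.369) ωy=+47.26

Key-timestep trajectory:
   step    t(s)  obj.x    obj.z    obj.vx   obj.vz 
     84  0.1795   +0.088  +0.041  +0.645  -0.347
    169  0.3611   +0.265  -0.053  +1.299  -0.686
    253  0.5406   +0.555  -0.208  +1.933  -1.051


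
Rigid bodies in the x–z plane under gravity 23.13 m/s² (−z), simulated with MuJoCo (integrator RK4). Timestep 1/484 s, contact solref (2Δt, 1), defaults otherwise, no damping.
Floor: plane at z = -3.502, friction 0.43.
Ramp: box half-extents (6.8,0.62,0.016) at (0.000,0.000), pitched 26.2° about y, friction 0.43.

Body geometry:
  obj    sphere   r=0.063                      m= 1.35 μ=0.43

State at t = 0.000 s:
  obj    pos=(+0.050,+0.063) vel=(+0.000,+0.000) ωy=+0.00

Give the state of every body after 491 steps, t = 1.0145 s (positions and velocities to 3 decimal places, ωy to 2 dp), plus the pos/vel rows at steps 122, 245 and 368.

State at t = 1.0145 s:
  obj    pos=(+3.418,-1.594) vel=(+6.640,-3.267) ωy=+117.45

Key-timestep trajectory:
   step    t(s)  obj.x    obj.z    obj.vx   obj.vz 
    122  0.2521   +0.258  -0.039  +1.650  -0.812
    245  0.5062   +0.889  -0.349  +3.313  -1.630
    368  0.7603   +1.942  -0.868  +4.976  -2.449


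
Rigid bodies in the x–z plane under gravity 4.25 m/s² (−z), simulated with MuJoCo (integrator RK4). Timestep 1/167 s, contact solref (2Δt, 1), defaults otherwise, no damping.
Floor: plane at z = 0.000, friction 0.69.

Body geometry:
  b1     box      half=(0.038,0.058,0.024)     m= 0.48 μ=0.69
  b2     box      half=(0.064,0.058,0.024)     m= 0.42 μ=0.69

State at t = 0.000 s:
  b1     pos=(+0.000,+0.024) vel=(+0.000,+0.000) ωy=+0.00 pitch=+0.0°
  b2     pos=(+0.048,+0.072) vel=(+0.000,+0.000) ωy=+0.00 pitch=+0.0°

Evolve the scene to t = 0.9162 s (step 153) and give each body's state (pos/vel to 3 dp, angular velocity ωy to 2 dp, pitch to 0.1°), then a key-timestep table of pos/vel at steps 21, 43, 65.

State at t = 0.9162 s:
  b1     pos=(+0.000,+0.024) vel=(+0.000,+0.000) ωy=+0.00 pitch=+0.0°
  b2     pos=(+0.061,+0.060) vel=(+0.000,+0.000) ωy=-0.01 pitch=+40.6°

Key-timestep trajectory:
   step    t(s)  b1.x    b1.z    b1.vx   b1.vz   b2.x    b2.z    b2.vx   b2.vz 
     21  0.1257   +0.000  +0.024  +0.000  +0.000   +0.052  +0.070  +0.060  -0.036
     43  0.2575   +0.000  +0.024  +0.000  +0.000   +0.063  +0.059  +0.068  +0.058
     65  0.3892   +0.000  +0.024  +0.000  +0.000   +0.062  +0.061  -0.080  -0.041


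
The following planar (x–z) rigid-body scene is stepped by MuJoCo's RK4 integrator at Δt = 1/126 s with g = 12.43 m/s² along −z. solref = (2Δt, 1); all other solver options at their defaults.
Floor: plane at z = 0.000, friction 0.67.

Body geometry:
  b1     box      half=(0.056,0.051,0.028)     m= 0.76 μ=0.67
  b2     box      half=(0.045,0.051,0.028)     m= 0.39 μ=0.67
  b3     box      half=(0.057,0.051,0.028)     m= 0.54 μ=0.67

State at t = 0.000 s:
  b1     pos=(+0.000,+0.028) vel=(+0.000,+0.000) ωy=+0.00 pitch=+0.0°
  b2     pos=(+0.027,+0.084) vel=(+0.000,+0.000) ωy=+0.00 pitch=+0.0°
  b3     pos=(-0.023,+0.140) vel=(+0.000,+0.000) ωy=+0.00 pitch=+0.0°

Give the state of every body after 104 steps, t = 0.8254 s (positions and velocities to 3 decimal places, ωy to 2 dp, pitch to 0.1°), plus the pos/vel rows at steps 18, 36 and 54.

State at t = 0.8254 s:
  b1     pos=(+0.000,+0.028) vel=(+0.000,+0.000) ωy=+0.00 pitch=+0.0°
  b2     pos=(+0.027,+0.084) vel=(+0.000,+0.000) ωy=+0.00 pitch=+0.0°
  b3     pos=(-0.152,+0.028) vel=(+0.000,+0.000) ωy=+0.00 pitch=+180.0°

Key-timestep trajectory:
   step    t(s)  b1.x    b1.z    b1.vx   b1.vz   b2.x    b2.z    b2.vx   b2.vz   b3.x    b3.z    b3.vx   b3.vz 
     18  0.1429   +0.000  +0.028  +0.000  +0.000   +0.027  +0.084  +0.001  +0.001   -0.033  +0.136  -0.158  -0.136
     36  0.2857   +0.000  +0.028  +0.000  +0.000   +0.027  +0.084  +0.001  +0.000   -0.072  +0.115  -0.392  -0.167
     54  0.4286   +0.000  +0.028  +0.000  +0.000   +0.027  +0.084  +0.000  +0.000   -0.148  +0.028  -0.776  -0.911


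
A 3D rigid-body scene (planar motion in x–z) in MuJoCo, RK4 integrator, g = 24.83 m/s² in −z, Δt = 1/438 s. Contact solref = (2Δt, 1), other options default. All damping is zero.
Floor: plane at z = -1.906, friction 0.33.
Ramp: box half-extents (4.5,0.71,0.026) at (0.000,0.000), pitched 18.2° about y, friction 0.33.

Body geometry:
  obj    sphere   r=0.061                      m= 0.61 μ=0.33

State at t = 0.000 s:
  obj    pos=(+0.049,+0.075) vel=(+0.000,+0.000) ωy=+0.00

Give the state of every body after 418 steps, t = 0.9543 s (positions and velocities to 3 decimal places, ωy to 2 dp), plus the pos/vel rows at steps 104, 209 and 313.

State at t = 0.9543 s:
  obj    pos=(+2.446,-0.712) vel=(+5.022,-1.651) ωy=+86.66

Key-timestep trajectory:
   step    t(s)  obj.x    obj.z    obj.vx   obj.vz 
    104  0.2374   +0.198  +0.027  +1.250  -0.411
    209  0.4772   +0.648  -0.122  +2.511  -0.826
    313  0.7146   +1.393  -0.366  +3.761  -1.236


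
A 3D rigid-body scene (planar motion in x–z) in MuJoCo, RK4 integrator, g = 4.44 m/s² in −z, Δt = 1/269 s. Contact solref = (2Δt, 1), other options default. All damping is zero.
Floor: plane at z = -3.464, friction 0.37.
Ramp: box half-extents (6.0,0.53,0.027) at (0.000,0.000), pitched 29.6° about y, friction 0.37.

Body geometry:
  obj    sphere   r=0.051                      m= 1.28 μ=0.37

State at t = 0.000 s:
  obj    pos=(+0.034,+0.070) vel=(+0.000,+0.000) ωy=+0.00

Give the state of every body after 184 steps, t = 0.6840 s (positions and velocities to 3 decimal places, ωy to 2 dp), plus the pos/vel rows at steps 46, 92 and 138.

State at t = 0.6840 s:
  obj    pos=(+0.353,-0.111) vel=(+0.932,-0.529) ωy=+21.01

Key-timestep trajectory:
   step    t(s)  obj.x    obj.z    obj.vx   obj.vz 
     46  0.1710   +0.054  +0.059  +0.233  -0.132
     92  0.3420   +0.114  +0.025  +0.466  -0.265
    138  0.5130   +0.213  -0.032  +0.699  -0.397


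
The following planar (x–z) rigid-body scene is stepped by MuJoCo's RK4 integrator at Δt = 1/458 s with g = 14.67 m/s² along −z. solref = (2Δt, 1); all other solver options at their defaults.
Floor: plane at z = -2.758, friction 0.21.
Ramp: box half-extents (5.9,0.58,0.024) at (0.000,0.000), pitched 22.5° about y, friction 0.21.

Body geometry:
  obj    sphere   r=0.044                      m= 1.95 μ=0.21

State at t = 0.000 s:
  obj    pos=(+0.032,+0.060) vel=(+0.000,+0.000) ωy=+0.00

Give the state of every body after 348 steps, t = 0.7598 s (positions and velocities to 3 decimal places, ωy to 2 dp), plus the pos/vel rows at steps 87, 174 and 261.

State at t = 0.7598 s:
  obj    pos=(+1.102,-0.383) vel=(+2.815,-1.166) ωy=+69.24

Key-timestep trajectory:
   step    t(s)  obj.x    obj.z    obj.vx   obj.vz 
     87  0.1900   +0.099  +0.033  +0.704  -0.292
    174  0.3799   +0.300  -0.050  +1.408  -0.583
    261  0.5699   +0.634  -0.189  +2.111  -0.875


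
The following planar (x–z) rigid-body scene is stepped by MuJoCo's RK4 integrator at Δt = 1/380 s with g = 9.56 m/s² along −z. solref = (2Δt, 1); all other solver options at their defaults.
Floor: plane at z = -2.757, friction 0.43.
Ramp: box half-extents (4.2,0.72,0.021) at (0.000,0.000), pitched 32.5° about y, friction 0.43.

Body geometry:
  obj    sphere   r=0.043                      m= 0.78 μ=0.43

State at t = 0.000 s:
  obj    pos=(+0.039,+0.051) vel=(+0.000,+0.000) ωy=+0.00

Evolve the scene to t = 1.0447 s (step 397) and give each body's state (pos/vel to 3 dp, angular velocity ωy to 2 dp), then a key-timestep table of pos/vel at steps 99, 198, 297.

State at t = 1.0447 s:
  obj    pos=(+1.728,-1.025) vel=(+3.233,-2.060) ωy=+89.14

Key-timestep trajectory:
   step    t(s)  obj.x    obj.z    obj.vx   obj.vz 
     99  0.2605   +0.144  -0.016  +0.806  -0.514
    198  0.5211   +0.459  -0.217  +1.612  -1.027
    297  0.7816   +0.984  -0.551  +2.419  -1.541


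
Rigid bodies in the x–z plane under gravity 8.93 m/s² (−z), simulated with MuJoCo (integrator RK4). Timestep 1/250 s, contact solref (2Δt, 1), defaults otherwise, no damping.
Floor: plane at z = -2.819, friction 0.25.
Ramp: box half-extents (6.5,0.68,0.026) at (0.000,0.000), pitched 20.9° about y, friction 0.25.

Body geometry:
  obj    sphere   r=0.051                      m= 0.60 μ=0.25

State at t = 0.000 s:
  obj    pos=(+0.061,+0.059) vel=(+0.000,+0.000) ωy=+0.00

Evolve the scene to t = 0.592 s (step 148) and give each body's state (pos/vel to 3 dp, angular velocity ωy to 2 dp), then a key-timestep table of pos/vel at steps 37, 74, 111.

State at t = 0.592 s:
  obj    pos=(+0.434,-0.083) vel=(+1.259,-0.481) ωy=+26.41

Key-timestep trajectory:
   step    t(s)  obj.x    obj.z    obj.vx   obj.vz 
     37  0.1480   +0.084  +0.050  +0.315  -0.120
     74  0.2960   +0.154  +0.024  +0.629  -0.240
    111  0.4440   +0.271  -0.021  +0.944  -0.360


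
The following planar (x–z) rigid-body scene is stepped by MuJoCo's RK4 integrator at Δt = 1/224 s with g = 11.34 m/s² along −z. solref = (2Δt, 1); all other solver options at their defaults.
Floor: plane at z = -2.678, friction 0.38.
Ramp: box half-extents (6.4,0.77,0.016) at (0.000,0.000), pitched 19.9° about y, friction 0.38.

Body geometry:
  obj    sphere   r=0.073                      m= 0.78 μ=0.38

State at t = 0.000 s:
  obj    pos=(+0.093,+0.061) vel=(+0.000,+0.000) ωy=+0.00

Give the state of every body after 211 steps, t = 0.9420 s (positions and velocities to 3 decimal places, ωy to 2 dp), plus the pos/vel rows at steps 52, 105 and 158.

State at t = 0.9420 s:
  obj    pos=(+1.243,-0.355) vel=(+2.442,-0.884) ωy=+35.57

Key-timestep trajectory:
   step    t(s)  obj.x    obj.z    obj.vx   obj.vz 
     52  0.2321   +0.163  +0.036  +0.602  -0.218
    105  0.4688   +0.378  -0.042  +1.215  -0.440
    158  0.7054   +0.738  -0.173  +1.829  -0.662


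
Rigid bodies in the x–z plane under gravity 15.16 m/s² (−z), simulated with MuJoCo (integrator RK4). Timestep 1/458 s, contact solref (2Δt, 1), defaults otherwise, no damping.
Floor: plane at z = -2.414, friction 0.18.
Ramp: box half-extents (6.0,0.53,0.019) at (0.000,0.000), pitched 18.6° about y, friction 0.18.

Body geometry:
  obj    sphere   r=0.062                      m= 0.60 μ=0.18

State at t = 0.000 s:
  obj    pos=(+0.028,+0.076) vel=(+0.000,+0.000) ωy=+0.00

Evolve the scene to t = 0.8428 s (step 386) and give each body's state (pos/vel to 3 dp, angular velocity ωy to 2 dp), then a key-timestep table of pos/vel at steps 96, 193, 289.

State at t = 0.8428 s:
  obj    pos=(+1.191,-0.315) vel=(+2.759,-0.928) ωy=+46.95

Key-timestep trajectory:
   step    t(s)  obj.x    obj.z    obj.vx   obj.vz 
     96  0.2096   +0.100  +0.052  +0.686  -0.231
    193  0.4214   +0.319  -0.022  +1.380  -0.464
    289  0.6310   +0.680  -0.143  +2.066  -0.695


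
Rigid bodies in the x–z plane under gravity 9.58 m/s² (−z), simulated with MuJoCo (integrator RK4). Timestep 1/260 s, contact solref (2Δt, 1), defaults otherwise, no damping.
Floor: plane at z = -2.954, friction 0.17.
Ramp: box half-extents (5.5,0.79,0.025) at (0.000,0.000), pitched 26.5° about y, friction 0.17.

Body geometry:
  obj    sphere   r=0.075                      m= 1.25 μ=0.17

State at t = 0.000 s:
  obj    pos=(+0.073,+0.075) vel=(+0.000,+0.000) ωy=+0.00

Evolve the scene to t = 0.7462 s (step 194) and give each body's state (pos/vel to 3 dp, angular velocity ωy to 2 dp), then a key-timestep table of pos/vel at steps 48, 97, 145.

State at t = 0.7462 s:
  obj    pos=(+0.834,-0.304) vel=(+2.039,-1.017) ωy=+30.37

Key-timestep trajectory:
   step    t(s)  obj.x    obj.z    obj.vx   obj.vz 
     48  0.1846   +0.120  +0.052  +0.505  -0.252
     97  0.3731   +0.263  -0.020  +1.020  -0.508
    145  0.5577   +0.498  -0.137  +1.524  -0.760


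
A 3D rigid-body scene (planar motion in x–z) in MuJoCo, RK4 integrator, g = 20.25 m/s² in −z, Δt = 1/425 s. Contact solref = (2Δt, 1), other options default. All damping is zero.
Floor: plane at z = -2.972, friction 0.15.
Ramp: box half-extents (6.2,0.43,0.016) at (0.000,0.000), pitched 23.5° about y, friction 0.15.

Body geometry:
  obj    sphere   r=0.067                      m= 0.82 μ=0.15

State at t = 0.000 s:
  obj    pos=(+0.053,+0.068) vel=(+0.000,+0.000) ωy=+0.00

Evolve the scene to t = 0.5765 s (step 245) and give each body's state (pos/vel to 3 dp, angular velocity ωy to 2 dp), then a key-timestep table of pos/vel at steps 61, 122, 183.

State at t = 0.5765 s:
  obj    pos=(+0.932,-0.315) vel=(+3.049,-1.326) ωy=+49.61

Key-timestep trajectory:
   step    t(s)  obj.x    obj.z    obj.vx   obj.vz 
     61  0.1435   +0.107  +0.044  +0.759  -0.330
    122  0.2871   +0.271  -0.027  +1.519  -0.660
    183  0.4306   +0.543  -0.146  +2.278  -0.990


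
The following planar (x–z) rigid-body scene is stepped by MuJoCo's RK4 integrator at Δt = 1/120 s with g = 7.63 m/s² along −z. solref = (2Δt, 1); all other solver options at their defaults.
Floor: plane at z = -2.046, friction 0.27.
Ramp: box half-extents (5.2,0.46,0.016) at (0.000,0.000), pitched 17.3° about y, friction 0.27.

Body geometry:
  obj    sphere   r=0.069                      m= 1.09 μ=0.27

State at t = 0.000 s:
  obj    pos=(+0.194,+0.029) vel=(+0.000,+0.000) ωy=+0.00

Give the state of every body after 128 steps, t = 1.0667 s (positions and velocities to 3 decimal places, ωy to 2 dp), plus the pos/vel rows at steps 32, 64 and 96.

State at t = 1.0667 s:
  obj    pos=(+1.074,-0.246) vel=(+1.651,-0.514) ωy=+25.05

Key-timestep trajectory:
   step    t(s)  obj.x    obj.z    obj.vx   obj.vz 
     32  0.2667   +0.249  +0.011  +0.413  -0.129
     64  0.5333   +0.414  -0.040  +0.825  -0.257
     96  0.8000   +0.689  -0.126  +1.238  -0.386


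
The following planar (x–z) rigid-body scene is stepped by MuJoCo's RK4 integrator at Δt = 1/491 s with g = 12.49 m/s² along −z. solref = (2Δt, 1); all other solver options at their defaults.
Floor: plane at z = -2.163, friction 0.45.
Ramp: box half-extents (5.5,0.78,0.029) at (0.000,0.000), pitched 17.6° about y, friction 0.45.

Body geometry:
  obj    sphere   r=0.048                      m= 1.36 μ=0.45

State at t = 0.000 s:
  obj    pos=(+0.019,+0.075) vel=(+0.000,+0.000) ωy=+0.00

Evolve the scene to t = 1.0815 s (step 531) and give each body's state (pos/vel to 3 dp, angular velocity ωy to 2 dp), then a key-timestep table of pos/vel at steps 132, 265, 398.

State at t = 1.0815 s:
  obj    pos=(+1.523,-0.402) vel=(+2.781,-0.882) ωy=+60.77

Key-timestep trajectory:
   step    t(s)  obj.x    obj.z    obj.vx   obj.vz 
    132  0.2688   +0.112  +0.045  +0.691  -0.219
    265  0.5397   +0.393  -0.044  +1.388  -0.440
    398  0.8106   +0.864  -0.193  +2.084  -0.661


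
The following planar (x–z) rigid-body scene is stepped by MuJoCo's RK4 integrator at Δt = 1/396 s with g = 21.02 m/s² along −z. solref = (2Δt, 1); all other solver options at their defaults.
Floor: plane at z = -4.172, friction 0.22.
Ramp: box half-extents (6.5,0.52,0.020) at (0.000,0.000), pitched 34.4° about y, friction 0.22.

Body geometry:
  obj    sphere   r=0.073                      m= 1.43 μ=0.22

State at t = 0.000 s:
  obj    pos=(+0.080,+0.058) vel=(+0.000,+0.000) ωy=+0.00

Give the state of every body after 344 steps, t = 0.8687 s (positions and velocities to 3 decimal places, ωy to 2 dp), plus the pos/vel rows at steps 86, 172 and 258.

State at t = 0.8687 s:
  obj    pos=(+2.721,-1.751) vel=(+6.080,-4.163) ωy=+100.92

Key-timestep trajectory:
   step    t(s)  obj.x    obj.z    obj.vx   obj.vz 
     86  0.2172   +0.245  -0.055  +1.520  -1.041
    172  0.4343   +0.740  -0.394  +3.040  -2.082
    258  0.6515   +1.566  -0.959  +4.560  -3.123


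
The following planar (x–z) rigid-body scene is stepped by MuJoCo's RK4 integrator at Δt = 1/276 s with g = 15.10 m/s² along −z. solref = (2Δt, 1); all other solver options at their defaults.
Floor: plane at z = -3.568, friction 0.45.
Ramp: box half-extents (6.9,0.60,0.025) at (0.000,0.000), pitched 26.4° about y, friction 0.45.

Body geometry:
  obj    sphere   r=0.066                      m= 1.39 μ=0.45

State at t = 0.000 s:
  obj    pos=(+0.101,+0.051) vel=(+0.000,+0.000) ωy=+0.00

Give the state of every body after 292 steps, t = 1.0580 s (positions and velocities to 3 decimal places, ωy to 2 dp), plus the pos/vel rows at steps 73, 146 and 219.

State at t = 1.0580 s:
  obj    pos=(+2.505,-1.142) vel=(+4.545,-2.256) ωy=+76.87

Key-timestep trajectory:
   step    t(s)  obj.x    obj.z    obj.vx   obj.vz 
     73  0.2645   +0.251  -0.023  +1.136  -0.564
    146  0.5290   +0.702  -0.247  +2.272  -1.128
    219  0.7935   +1.454  -0.620  +3.408  -1.692


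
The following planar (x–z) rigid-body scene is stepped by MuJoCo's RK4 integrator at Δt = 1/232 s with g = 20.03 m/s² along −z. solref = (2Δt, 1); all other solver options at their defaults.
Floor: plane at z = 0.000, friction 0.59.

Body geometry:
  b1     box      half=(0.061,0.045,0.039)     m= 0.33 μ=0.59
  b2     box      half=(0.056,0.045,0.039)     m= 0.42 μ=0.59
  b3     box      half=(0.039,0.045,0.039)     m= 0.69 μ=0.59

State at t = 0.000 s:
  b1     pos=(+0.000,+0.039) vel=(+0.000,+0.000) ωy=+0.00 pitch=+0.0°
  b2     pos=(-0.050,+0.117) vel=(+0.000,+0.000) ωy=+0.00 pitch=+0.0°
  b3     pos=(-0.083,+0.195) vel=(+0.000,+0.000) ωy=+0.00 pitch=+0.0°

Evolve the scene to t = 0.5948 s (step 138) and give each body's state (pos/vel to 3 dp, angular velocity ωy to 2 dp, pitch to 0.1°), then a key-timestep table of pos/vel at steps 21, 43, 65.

State at t = 0.5948 s:
  b1     pos=(+0.000,+0.039) vel=(+0.000,+0.000) ωy=+0.00 pitch=+0.0°
  b2     pos=(-0.109,+0.056) vel=(+0.000,+0.000) ωy=+0.00 pitch=-90.0°
  b3     pos=(-0.218,+0.039) vel=(+0.000,+0.000) ωy=+0.00 pitch=-90.0°

Key-timestep trajectory:
   step    t(s)  b1.x    b1.z    b1.vx   b1.vz   b2.x    b2.z    b2.vx   b2.vz   b3.x    b3.z    b3.vx   b3.vz 
     21  0.0905   +0.000  +0.039  +0.001  +0.000   -0.053  +0.118  -0.080  +0.017   -0.093  +0.192  -0.237  -0.066
     43  0.1853   +0.000  +0.039  +0.004  +0.000   -0.069  +0.117  -0.294  -0.071   -0.136  +0.170  -0.697  -0.565
     65  0.2802   +0.000  +0.039  +0.000  +0.000   -0.109  +0.069  -0.474  -1.291   -0.209  +0.039  -1.127  -1.444


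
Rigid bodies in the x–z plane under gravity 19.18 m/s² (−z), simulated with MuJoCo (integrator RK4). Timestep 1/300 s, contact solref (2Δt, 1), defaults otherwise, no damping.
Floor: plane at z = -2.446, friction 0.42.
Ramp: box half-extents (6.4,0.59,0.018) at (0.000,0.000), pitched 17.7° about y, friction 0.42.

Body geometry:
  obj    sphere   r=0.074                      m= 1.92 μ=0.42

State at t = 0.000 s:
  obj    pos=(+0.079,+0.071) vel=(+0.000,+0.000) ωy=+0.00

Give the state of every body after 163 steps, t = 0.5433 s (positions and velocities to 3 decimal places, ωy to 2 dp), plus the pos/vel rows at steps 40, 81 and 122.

State at t = 0.5433 s:
  obj    pos=(+0.665,-0.116) vel=(+2.156,-0.688) ωy=+30.58

Key-timestep trajectory:
   step    t(s)  obj.x    obj.z    obj.vx   obj.vz 
     40  0.1333   +0.114  +0.060  +0.529  -0.169
     81  0.2700   +0.224  +0.025  +1.071  -0.342
    122  0.4067   +0.407  -0.033  +1.614  -0.515


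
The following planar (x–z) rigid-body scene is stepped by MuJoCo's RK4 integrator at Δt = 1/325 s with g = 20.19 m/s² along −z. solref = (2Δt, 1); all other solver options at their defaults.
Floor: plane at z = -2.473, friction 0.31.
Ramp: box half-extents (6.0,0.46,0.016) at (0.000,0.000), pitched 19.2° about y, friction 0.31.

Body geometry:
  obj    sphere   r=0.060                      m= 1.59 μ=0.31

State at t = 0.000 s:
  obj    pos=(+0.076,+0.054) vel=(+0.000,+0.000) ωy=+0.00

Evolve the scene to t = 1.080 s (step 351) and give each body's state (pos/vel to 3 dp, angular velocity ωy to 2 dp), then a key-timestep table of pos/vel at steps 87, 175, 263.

State at t = 1.080 s:
  obj    pos=(+2.688,-0.856) vel=(+4.837,-1.685) ωy=+85.36

Key-timestep trajectory:
   step    t(s)  obj.x    obj.z    obj.vx   obj.vz 
     87  0.2677   +0.237  -0.002  +1.199  -0.418
    175  0.5385   +0.725  -0.172  +2.412  -0.840
    263  0.8092   +1.543  -0.457  +3.625  -1.262


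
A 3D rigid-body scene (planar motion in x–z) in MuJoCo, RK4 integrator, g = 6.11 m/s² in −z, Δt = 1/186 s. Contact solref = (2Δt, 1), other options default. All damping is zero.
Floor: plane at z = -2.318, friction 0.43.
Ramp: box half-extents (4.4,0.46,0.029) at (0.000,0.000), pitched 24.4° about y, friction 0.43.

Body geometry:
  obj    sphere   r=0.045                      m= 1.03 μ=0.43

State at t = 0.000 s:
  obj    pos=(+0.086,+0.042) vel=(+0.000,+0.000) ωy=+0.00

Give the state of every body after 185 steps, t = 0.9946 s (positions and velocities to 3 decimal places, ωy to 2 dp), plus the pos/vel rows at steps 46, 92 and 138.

State at t = 0.9946 s:
  obj    pos=(+0.898,-0.326) vel=(+1.633,-0.741) ωy=+39.84

Key-timestep trajectory:
   step    t(s)  obj.x    obj.z    obj.vx   obj.vz 
     46  0.2473   +0.136  +0.019  +0.406  -0.184
     92  0.4946   +0.287  -0.049  +0.812  -0.368
    138  0.7419   +0.538  -0.163  +1.218  -0.553


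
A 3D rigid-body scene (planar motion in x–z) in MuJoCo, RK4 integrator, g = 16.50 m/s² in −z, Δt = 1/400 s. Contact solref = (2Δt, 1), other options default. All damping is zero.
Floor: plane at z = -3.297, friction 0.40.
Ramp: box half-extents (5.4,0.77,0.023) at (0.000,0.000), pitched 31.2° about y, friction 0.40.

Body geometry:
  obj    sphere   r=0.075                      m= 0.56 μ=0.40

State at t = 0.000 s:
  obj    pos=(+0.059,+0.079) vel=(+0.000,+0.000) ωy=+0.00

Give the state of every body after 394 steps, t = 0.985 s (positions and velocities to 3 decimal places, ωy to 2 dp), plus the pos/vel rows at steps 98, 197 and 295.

State at t = 0.985 s:
  obj    pos=(+2.592,-1.455) vel=(+5.144,-3.115) ωy=+80.18

Key-timestep trajectory:
   step    t(s)  obj.x    obj.z    obj.vx   obj.vz 
     98  0.2450   +0.216  -0.016  +1.280  -0.775
    197  0.4925   +0.692  -0.305  +2.572  -1.558
    295  0.7375   +1.479  -0.781  +3.852  -2.333


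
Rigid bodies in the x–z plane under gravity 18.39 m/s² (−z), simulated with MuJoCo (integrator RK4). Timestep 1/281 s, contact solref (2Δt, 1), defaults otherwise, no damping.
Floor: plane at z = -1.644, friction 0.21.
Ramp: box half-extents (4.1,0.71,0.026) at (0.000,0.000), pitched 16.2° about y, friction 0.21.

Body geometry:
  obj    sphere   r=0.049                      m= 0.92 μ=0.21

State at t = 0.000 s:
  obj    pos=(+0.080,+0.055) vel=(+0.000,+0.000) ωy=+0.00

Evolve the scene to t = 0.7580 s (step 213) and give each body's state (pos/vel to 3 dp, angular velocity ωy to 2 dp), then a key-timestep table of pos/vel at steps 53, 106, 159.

State at t = 0.7580 s:
  obj    pos=(+1.091,-0.239) vel=(+2.668,-0.775) ωy=+56.68

Key-timestep trajectory:
   step    t(s)  obj.x    obj.z    obj.vx   obj.vz 
     53  0.1886   +0.143  +0.037  +0.664  -0.193
    106  0.3772   +0.330  -0.018  +1.328  -0.386
    159  0.5658   +0.643  -0.109  +1.991  -0.579


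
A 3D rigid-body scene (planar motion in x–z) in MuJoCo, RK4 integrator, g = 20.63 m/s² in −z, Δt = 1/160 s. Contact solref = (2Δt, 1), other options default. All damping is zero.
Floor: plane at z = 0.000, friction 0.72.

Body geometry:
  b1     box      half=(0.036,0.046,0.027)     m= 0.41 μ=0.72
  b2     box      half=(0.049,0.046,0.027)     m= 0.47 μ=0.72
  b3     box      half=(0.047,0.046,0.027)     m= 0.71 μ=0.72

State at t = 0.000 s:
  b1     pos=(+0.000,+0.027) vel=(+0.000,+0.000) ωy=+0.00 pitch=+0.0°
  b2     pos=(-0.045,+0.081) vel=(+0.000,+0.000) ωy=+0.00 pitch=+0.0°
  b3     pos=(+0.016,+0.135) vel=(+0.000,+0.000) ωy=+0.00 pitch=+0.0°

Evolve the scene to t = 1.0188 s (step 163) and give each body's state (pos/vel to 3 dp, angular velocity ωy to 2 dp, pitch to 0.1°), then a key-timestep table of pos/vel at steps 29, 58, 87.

State at t = 1.0188 s:
  b1     pos=(+0.000,+0.027) vel=(+0.000,+0.000) ωy=+0.00 pitch=+0.0°
  b2     pos=(-0.093,+0.049) vel=(+0.000,+0.000) ωy=+0.00 pitch=-90.0°
  b3     pos=(+0.182,+0.027) vel=(+0.000,+0.000) ωy=+0.00 pitch=+180.0°

Key-timestep trajectory:
   step    t(s)  b1.x    b1.z    b1.vx   b1.vz   b2.x    b2.z    b2.vx   b2.vz   b3.x    b3.z    b3.vx   b3.vz 
     29  0.1813   +0.000  +0.027  +0.001  +0.001   -0.058  +0.073  -0.265  -0.315   +0.081  +0.049  +0.628  -0.505
     58  0.3625   +0.000  +0.027  +0.000  +0.000   -0.109  +0.055  -0.008  +0.002   +0.145  +0.053  +0.292  -0.061
     87  0.5438   +0.000  +0.027  +0.000  +0.000   -0.090  +0.050  -0.196  -0.091   +0.182  +0.027  -0.001  +0.002


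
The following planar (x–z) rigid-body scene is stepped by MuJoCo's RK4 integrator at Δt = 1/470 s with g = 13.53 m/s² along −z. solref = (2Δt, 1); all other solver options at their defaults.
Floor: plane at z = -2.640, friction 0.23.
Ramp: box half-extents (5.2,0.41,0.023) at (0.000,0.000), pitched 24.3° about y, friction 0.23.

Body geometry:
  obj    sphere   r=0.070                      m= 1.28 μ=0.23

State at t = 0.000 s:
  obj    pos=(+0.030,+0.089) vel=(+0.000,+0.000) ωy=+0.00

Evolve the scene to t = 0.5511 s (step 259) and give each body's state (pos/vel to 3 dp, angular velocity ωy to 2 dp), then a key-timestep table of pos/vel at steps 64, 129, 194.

State at t = 0.5511 s:
  obj    pos=(+0.580,-0.160) vel=(+1.998,-0.902) ωy=+31.30

Key-timestep trajectory:
   step    t(s)  obj.x    obj.z    obj.vx   obj.vz 
     64  0.1362   +0.064  +0.073  +0.494  -0.223
    129  0.2745   +0.166  +0.027  +0.995  -0.449
    194  0.4128   +0.339  -0.051  +1.496  -0.676
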